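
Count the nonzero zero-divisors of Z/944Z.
Z/944Z has 479 nonzero zero-divisors

In Z/944Z each nonzero element is either a unit (gcd with 944 is 1) or a zero-divisor (gcd > 1). The number of units is φ(944): factorise 944 = 2^4 · 59, so φ(944) = (2^4 − 2^3) · (59 − 1) = 8 · 58 = 464. The nonzero elements number 944 − 1 = 943. Hence the nonzero zero-divisors number 943 − 464 = 479.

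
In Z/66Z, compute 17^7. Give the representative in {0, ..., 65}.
41

Use repeated squaring. Binary(7) = 111. Walk through the bits of the exponent 7 left-to-right: at each bit after the leading one, square the running value, then multiply by 17 if the bit is 1 (always reducing mod 66):
  bit 1 = 1 (leading): start with 17.
  bit 2 = 1: square 17^2 = 289 ≡ 25; bit is 1, so multiply 25·17 = 425 ≡ 29 (mod 66).
  bit 3 = 1: square 29^2 = 841 ≡ 49; bit is 1, so multiply 49·17 = 833 ≡ 41 (mod 66).
Final value: 17^7 ≡ 41 (mod 66).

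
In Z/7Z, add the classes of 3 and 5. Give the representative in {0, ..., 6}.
Both summands are already reduced mod 7. 3 + 5 = 8; 8 = 1·7 + 1, so (3 + 5) mod 7 = 1.

Final answer: 1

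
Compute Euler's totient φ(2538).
φ(2538) = 828

φ is multiplicative, with φ(p^e) = p^e − p^(e−1). Factorise 2538 = 2 · 3^3 · 47. Then
  φ(2538) = (2 − 1) · (3^3 − 3^2) · (47 − 1) = 1 · 18 · 46 = 828.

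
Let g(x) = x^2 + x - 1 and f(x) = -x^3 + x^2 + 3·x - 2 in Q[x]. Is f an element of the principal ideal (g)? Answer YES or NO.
In Q[x] the ideal (g) consists of all multiples of g, so f ∈ (g) iff g | f, i.e. iff the remainder of f on division by g is 0. Divide f by g (g is monic, so eliminate the leading term of the running remainder at each step):
  leading term -x^3: subtract (-x)·g(x) = -x^3 - x^2 + x, leaving 2·x^2 + 2·x - 2
  leading term 2·x^2: subtract (2)·g(x) = 2·x^2 + 2·x - 2, leaving 0
The remainder is 0, so f(x) = g(x) · h(x) with h(x) = 2 - x. Hence g | f, i.e. f ∈ (g).

Final answer: YES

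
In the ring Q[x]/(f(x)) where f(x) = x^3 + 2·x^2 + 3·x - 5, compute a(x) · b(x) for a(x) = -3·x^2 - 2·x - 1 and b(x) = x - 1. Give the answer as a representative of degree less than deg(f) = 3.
First multiply in Q[x] without reducing: a · b = -3·x^3 + x^2 + x + 1. Now divide by f(x) = x^3 + 2·x^2 + 3·x - 5, eliminating the leading term at each step:
  leading term -3·x^3: subtract (-3)·f(x) = -3·x^3 - 6·x^2 - 9·x + 15, leaving 7·x^2 + 10·x - 14
The degree is now < 3, so this is the remainder. Hence a · b ≡ 7·x^2 + 10·x - 14 in Q[x]/(f).

Final answer: a · b ≡ 7·x^2 + 10·x - 14 (mod f(x))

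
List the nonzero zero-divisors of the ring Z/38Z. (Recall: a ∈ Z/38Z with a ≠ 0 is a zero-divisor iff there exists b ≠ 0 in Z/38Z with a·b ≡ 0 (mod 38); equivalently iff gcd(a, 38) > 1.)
nonzero zero-divisors of Z/38Z = {2, 4, 6, 8, 10, 12, 14, 16, 18, 19, 20, 22, 24, 26, 28, 30, 32, 34, 36}

An element a ∈ Z/38Z (with a ≠ 0) is a zero-divisor iff gcd(a, 38) > 1 (because a is a unit precisely when gcd(a, n) = 1, and in Z/nZ every nonzero, non-unit element is a zero-divisor). Scan a = 1, ..., 37 and keep those with gcd(a, 38) > 1:
  gcd(2, 38) = 2, gcd(4, 38) = 2, gcd(6, 38) = 2, gcd(8, 38) = 2, gcd(10, 38) = 2, gcd(12, 38) = 2, gcd(14, 38) = 2, gcd(16, 38) = 2, gcd(18, 38) = 2, gcd(19, 38) = 19, gcd(20, 38) = 2, gcd(22, 38) = 2, gcd(24, 38) = 2, gcd(26, 38) = 2, gcd(28, 38) = 2, gcd(30, 38) = 2, gcd(32, 38) = 2, gcd(34, 38) = 2, gcd(36, 38) = 2.
All other a ∈ {1, ..., 37} have gcd(a, 38) = 1 and are units. So the nonzero zero-divisors are exactly the 19 values of a appearing in this scan.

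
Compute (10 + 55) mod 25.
15

Reduce the summands first: 55 ≡ 5 (mod 25), so 10 + 55 ≡ 10 + 5 (mod 25). 10 + 5 = 15; 15 = 0·25 + 15, so (10 + 55) mod 25 = 15.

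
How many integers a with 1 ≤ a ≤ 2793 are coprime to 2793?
1512

The number of a ∈ {1, ..., 2793} with gcd(a, 2793) = 1 is by definition Euler's totient φ(2793). φ is multiplicative, with φ(p^e) = p^e − p^(e−1). Factorise 2793 = 3 · 7^2 · 19. Then
  φ(2793) = (3 − 1) · (7^2 − 7^1) · (19 − 1) = 2 · 42 · 18 = 1512.
So there are 1512 such integers.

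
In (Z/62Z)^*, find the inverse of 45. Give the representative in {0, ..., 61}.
Apply the extended Euclidean algorithm to (62, 45), tracking rows (r, s, t) with s·62 + t·45 = r. Each division r_prev = q·r_cur + r_new produces the new row as (previous row) − q·(current row):
  row A: (62, 1, 0)   [1·62 + 0·45 = 62]
  row B: (45, 0, 1)   [0·62 + 1·45 = 45]
  62 = 1·45 + 17   → row C = row A − 1·row B = (17, 1, −1)   [check: 1·62 − 1·45 = 17]
  45 = 2·17 + 11   → row D = row B − 2·row C = (11, −2, 3)   [check: −2·62 + 3·45 = 11]
  17 = 1·11 + 6   → row E = row C − 1·row D = (6, 3, −4)   [check: 3·62 − 4·45 = 6]
  11 = 1·6 + 5   → row F = row D − 1·row E = (5, −5, 7)   [check: −5·62 + 7·45 = 5]
  6 = 1·5 + 1   → row G = row E − 1·row F = (1, 8, −11)   [check: 8·62 − 11·45 = 1]
  5 = 5·1 + 0   → remainder 0, stop. gcd = 1 (last nonzero row G).
The gcd is 1, so 45 is invertible mod 62. The last nonzero row gives 8·62 − 11·45 = 1, so t = −11. So 45^(−1) ≡ −11 ≡ 51 (mod 62). Verify: 45 · 51 = 2295 ≡ 1 (mod 62). ✓

Final answer: 45^(−1) ≡ 51 (mod 62)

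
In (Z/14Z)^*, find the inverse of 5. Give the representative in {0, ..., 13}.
Apply the extended Euclidean algorithm to (14, 5), tracking rows (r, s, t) with s·14 + t·5 = r. Each division r_prev = q·r_cur + r_new produces the new row as (previous row) − q·(current row):
  row A: (14, 1, 0)   [1·14 + 0·5 = 14]
  row B: (5, 0, 1)   [0·14 + 1·5 = 5]
  14 = 2·5 + 4   → row C = row A − 2·row B = (4, 1, −2)   [check: 1·14 − 2·5 = 4]
  5 = 1·4 + 1   → row D = row B − 1·row C = (1, −1, 3)   [check: −1·14 + 3·5 = 1]
  4 = 4·1 + 0   → remainder 0, stop. gcd = 1 (last nonzero row D).
The gcd is 1, so 5 is invertible mod 14. The last nonzero row gives −1·14 + 3·5 = 1, so t = 3. So 5^(−1) ≡ 3 (mod 14). Verify: 5 · 3 = 15 ≡ 1 (mod 14). ✓

Final answer: 5^(−1) ≡ 3 (mod 14)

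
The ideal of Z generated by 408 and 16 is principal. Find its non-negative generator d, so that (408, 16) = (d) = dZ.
In the PID Z, (a, b) is generated by gcd(a, b). Compute gcd(408, 16) with the extended Euclidean algorithm, tracking rows (r, s, t) with s·408 + t·16 = r:
  row A: (408, 1, 0)   [1·408 + 0·16 = 408]
  row B: (16, 0, 1)   [0·408 + 1·16 = 16]
  408 = 25·16 + 8   → row C = row A − 25·row B = (8, 1, −25)   [check: 1·408 − 25·16 = 8]
  16 = 2·8 + 0   → remainder 0, stop. gcd = 8 (last nonzero row C).
So gcd(408, 16) = 8, with Bézout identity 1·408 − 25·16 = 8. Containment (⊇): the Bézout identity exhibits 8 as an element of (408, 16), giving (8) ⊆ (408, 16). Containment (⊆): since 8 | 408 and 8 | 16 (408 = 8·51, 16 = 8·2), every Z-linear combination of 408 and 16 is divisible by 8, so (408, 16) ⊆ (8). Therefore (408, 16) = (8), d = 8.

Final answer: (408, 16) = (8); d = 8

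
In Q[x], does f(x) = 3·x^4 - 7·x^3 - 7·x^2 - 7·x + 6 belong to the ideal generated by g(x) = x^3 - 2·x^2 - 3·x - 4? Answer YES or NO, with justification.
NO

In Q[x] the ideal (g) consists of all multiples of g, so f ∈ (g) iff g | f, i.e. iff the remainder of f on division by g is 0. Divide f by g (g is monic, so eliminate the leading term of the running remainder at each step):
  leading term 3·x^4: subtract (3·x)·g(x) = 3·x^4 - 6·x^3 - 9·x^2 - 12·x, leaving -x^3 + 2·x^2 + 5·x + 6
  leading term -x^3: subtract (-1)·g(x) = -x^3 + 2·x^2 + 3·x + 4, leaving 2·x + 2
The remainder r(x) = 2·x + 2 ≠ 0 (and deg r < deg g), so g ∤ f, i.e. f ∉ (g).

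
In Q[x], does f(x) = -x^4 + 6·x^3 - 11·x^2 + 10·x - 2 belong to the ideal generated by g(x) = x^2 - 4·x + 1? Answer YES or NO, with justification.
In Q[x] the ideal (g) consists of all multiples of g, so f ∈ (g) iff g | f, i.e. iff the remainder of f on division by g is 0. Divide f by g (g is monic, so eliminate the leading term of the running remainder at each step):
  leading term -x^4: subtract (-x^2)·g(x) = -x^4 + 4·x^3 - x^2, leaving 2·x^3 - 10·x^2 + 10·x - 2
  leading term 2·x^3: subtract (2·x)·g(x) = 2·x^3 - 8·x^2 + 2·x, leaving -2·x^2 + 8·x - 2
  leading term -2·x^2: subtract (-2)·g(x) = -2·x^2 + 8·x - 2, leaving 0
The remainder is 0, so f(x) = g(x) · h(x) with h(x) = -x^2 + 2·x - 2. Hence g | f, i.e. f ∈ (g).

Final answer: YES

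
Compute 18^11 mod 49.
30

Use repeated squaring. Binary(11) = 1011. Walk through the bits of the exponent 11 left-to-right: at each bit after the leading one, square the running value, then multiply by 18 if the bit is 1 (always reducing mod 49):
  bit 1 = 1 (leading): start with 18.
  bit 2 = 0: square 18^2 = 324 ≡ 30 (mod 49).
  bit 3 = 1: square 30^2 = 900 ≡ 18; bit is 1, so multiply 18·18 = 324 ≡ 30 (mod 49).
  bit 4 = 1: square 30^2 = 900 ≡ 18; bit is 1, so multiply 18·18 = 324 ≡ 30 (mod 49).
Final value: 18^11 ≡ 30 (mod 49).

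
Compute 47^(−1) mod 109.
47^(−1) ≡ 58 (mod 109)

Apply the extended Euclidean algorithm to (109, 47), tracking rows (r, s, t) with s·109 + t·47 = r. Each division r_prev = q·r_cur + r_new produces the new row as (previous row) − q·(current row):
  row A: (109, 1, 0)   [1·109 + 0·47 = 109]
  row B: (47, 0, 1)   [0·109 + 1·47 = 47]
  109 = 2·47 + 15   → row C = row A − 2·row B = (15, 1, −2)   [check: 1·109 − 2·47 = 15]
  47 = 3·15 + 2   → row D = row B − 3·row C = (2, −3, 7)   [check: −3·109 + 7·47 = 2]
  15 = 7·2 + 1   → row E = row C − 7·row D = (1, 22, −51)   [check: 22·109 − 51·47 = 1]
  2 = 2·1 + 0   → remainder 0, stop. gcd = 1 (last nonzero row E).
The gcd is 1, so 47 is invertible mod 109. The last nonzero row gives 22·109 − 51·47 = 1, so t = −51. So 47^(−1) ≡ −51 ≡ 58 (mod 109). Verify: 47 · 58 = 2726 ≡ 1 (mod 109). ✓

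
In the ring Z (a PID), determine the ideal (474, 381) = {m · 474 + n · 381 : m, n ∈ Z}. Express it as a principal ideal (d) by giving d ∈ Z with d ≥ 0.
In the PID Z, (a, b) is generated by gcd(a, b). Compute gcd(474, 381) with the extended Euclidean algorithm, tracking rows (r, s, t) with s·474 + t·381 = r:
  row A: (474, 1, 0)   [1·474 + 0·381 = 474]
  row B: (381, 0, 1)   [0·474 + 1·381 = 381]
  474 = 1·381 + 93   → row C = row A − 1·row B = (93, 1, −1)   [check: 1·474 − 1·381 = 93]
  381 = 4·93 + 9   → row D = row B − 4·row C = (9, −4, 5)   [check: −4·474 + 5·381 = 9]
  93 = 10·9 + 3   → row E = row C − 10·row D = (3, 41, −51)   [check: 41·474 − 51·381 = 3]
  9 = 3·3 + 0   → remainder 0, stop. gcd = 3 (last nonzero row E).
So gcd(474, 381) = 3, with Bézout identity 41·474 − 51·381 = 3. Containment (⊇): the Bézout identity exhibits 3 as an element of (474, 381), giving (3) ⊆ (474, 381). Containment (⊆): since 3 | 474 and 3 | 381 (474 = 3·158, 381 = 3·127), every Z-linear combination of 474 and 381 is divisible by 3, so (474, 381) ⊆ (3). Therefore (474, 381) = (3), d = 3.

Final answer: (474, 381) = (3); d = 3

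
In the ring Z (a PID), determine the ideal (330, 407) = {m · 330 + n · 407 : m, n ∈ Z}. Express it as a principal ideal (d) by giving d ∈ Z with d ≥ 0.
In the PID Z, (a, b) is generated by gcd(a, b). Compute gcd(407, 330) with the extended Euclidean algorithm, tracking rows (r, s, t) with s·407 + t·330 = r:
  row A: (407, 1, 0)   [1·407 + 0·330 = 407]
  row B: (330, 0, 1)   [0·407 + 1·330 = 330]
  407 = 1·330 + 77   → row C = row A − 1·row B = (77, 1, −1)   [check: 1·407 − 1·330 = 77]
  330 = 4·77 + 22   → row D = row B − 4·row C = (22, −4, 5)   [check: −4·407 + 5·330 = 22]
  77 = 3·22 + 11   → row E = row C − 3·row D = (11, 13, −16)   [check: 13·407 − 16·330 = 11]
  22 = 2·11 + 0   → remainder 0, stop. gcd = 11 (last nonzero row E).
So gcd(330, 407) = 11, with Bézout identity 13·407 − 16·330 = 11. Containment (⊇): the Bézout identity exhibits 11 as an element of (330, 407), giving (11) ⊆ (330, 407). Containment (⊆): since 11 | 330 and 11 | 407 (330 = 11·30, 407 = 11·37), every Z-linear combination of 330 and 407 is divisible by 11, so (330, 407) ⊆ (11). Therefore (330, 407) = (11), d = 11.

Final answer: (330, 407) = (11); d = 11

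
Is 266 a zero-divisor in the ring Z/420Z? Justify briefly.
YES

gcd(266, 420) = 14 > 1, so 266 is not a unit in Z/420Z. In Z/nZ every nonzero non-unit is a zero-divisor: explicitly, take b = 420/gcd = 30 ≠ 0 (mod 420); then 266·30 = 7980 = 19·420, i.e. 266·30 ≡ 0 (mod 420). So 266 is a zero-divisor.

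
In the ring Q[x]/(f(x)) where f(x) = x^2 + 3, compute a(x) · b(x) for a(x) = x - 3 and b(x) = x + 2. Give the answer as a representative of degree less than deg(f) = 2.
First multiply in Q[x] without reducing: a · b = x^2 - x - 6. Now divide by f(x) = x^2 + 3, eliminating the leading term at each step:
  leading term x^2: subtract (1)·f(x) = x^2 + 3, leaving -x - 9
The degree is now < 2, so this is the remainder. Hence a · b ≡ -x - 9 in Q[x]/(f).

Final answer: a · b ≡ -x - 9 (mod f(x))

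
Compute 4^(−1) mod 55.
Apply the extended Euclidean algorithm to (55, 4), tracking rows (r, s, t) with s·55 + t·4 = r. Each division r_prev = q·r_cur + r_new produces the new row as (previous row) − q·(current row):
  row A: (55, 1, 0)   [1·55 + 0·4 = 55]
  row B: (4, 0, 1)   [0·55 + 1·4 = 4]
  55 = 13·4 + 3   → row C = row A − 13·row B = (3, 1, −13)   [check: 1·55 − 13·4 = 3]
  4 = 1·3 + 1   → row D = row B − 1·row C = (1, −1, 14)   [check: −1·55 + 14·4 = 1]
  3 = 3·1 + 0   → remainder 0, stop. gcd = 1 (last nonzero row D).
The gcd is 1, so 4 is invertible mod 55. The last nonzero row gives −1·55 + 14·4 = 1, so t = 14. So 4^(−1) ≡ 14 (mod 55). Verify: 4 · 14 = 56 ≡ 1 (mod 55). ✓

Final answer: 4^(−1) ≡ 14 (mod 55)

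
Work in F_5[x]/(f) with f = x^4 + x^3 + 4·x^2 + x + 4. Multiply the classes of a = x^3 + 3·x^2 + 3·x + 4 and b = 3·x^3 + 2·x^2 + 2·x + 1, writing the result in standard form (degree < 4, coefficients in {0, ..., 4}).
Multiply as integer polynomials: a · b = 3·x^6 + 11·x^5 + 17·x^4 + 25·x^3 + 17·x^2 + 11·x + 4. Reducing coefficients mod 5: a · b ≡ 3·x^6 + x^5 + 2·x^4 + 2·x^2 + x + 4. Now divide by f(x) = x^4 + x^3 + 4·x^2 + x + 4 in F_5[x], eliminating the leading term at each step:
  leading term 3·x^6: subtract (3·x^2)·f(x) = 3·x^6 + 3·x^5 + 2·x^4 + 3·x^3 + 2·x^2, leaving 3·x^5 + 2·x^3 + x + 4 (coefficients mod 5)
  leading term 3·x^5: subtract (3·x)·f(x) = 3·x^5 + 3·x^4 + 2·x^3 + 3·x^2 + 2·x, leaving 2·x^4 + 2·x^2 + 4·x + 4 (coefficients mod 5)
  leading term 2·x^4: subtract (2)·f(x) = 2·x^4 + 2·x^3 + 3·x^2 + 2·x + 3, leaving 3·x^3 + 4·x^2 + 2·x + 1 (coefficients mod 5)
The degree is now < 4, so this is the remainder. Hence a · b ≡ 3·x^3 + 4·x^2 + 2·x + 1 in F_5[x]/(f).

Final answer: a · b ≡ 3·x^3 + 4·x^2 + 2·x + 1 (mod f(x))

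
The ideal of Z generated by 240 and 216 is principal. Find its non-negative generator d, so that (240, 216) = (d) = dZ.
In the PID Z, (a, b) is generated by gcd(a, b). Compute gcd(240, 216) with the extended Euclidean algorithm, tracking rows (r, s, t) with s·240 + t·216 = r:
  row A: (240, 1, 0)   [1·240 + 0·216 = 240]
  row B: (216, 0, 1)   [0·240 + 1·216 = 216]
  240 = 1·216 + 24   → row C = row A − 1·row B = (24, 1, −1)   [check: 1·240 − 1·216 = 24]
  216 = 9·24 + 0   → remainder 0, stop. gcd = 24 (last nonzero row C).
So gcd(240, 216) = 24, with Bézout identity 1·240 − 1·216 = 24. Containment (⊇): the Bézout identity exhibits 24 as an element of (240, 216), giving (24) ⊆ (240, 216). Containment (⊆): since 24 | 240 and 24 | 216 (240 = 24·10, 216 = 24·9), every Z-linear combination of 240 and 216 is divisible by 24, so (240, 216) ⊆ (24). Therefore (240, 216) = (24), d = 24.

Final answer: (240, 216) = (24); d = 24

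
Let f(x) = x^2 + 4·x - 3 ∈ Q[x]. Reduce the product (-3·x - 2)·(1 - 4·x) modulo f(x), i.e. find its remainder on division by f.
a · b ≡ 34 - 43·x (mod f(x))

First multiply in Q[x] without reducing: a · b = 12·x^2 + 5·x - 2. Now divide by f(x) = x^2 + 4·x - 3, eliminating the leading term at each step:
  leading term 12·x^2: subtract (12)·f(x) = 12·x^2 + 48·x - 36, leaving 34 - 43·x
The degree is now < 2, so this is the remainder. Hence a · b ≡ 34 - 43·x in Q[x]/(f).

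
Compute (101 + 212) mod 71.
Reduce the summands first: 101 ≡ 30, 212 ≡ 70 (mod 71), so 101 + 212 ≡ 30 + 70 (mod 71). 30 + 70 = 100; 100 = 1·71 + 29, so (101 + 212) mod 71 = 29.

Final answer: 29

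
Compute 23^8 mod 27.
Use repeated squaring. Binary(8) = 1000. Walk through the bits of the exponent 8 left-to-right: at each bit after the leading one, square the running value, then multiply by 23 if the bit is 1 (always reducing mod 27):
  bit 1 = 1 (leading): start with 23.
  bit 2 = 0: square 23^2 = 529 ≡ 16 (mod 27).
  bit 3 = 0: square 16^2 = 256 ≡ 13 (mod 27).
  bit 4 = 0: square 13^2 = 169 ≡ 7 (mod 27).
Final value: 23^8 ≡ 7 (mod 27).

Final answer: 7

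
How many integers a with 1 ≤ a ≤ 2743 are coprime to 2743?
The number of a ∈ {1, ..., 2743} with gcd(a, 2743) = 1 is by definition Euler's totient φ(2743). φ is multiplicative, with φ(p^e) = p^e − p^(e−1). Factorise 2743 = 13 · 211. Then
  φ(2743) = (13 − 1) · (211 − 1) = 12 · 210 = 2520.
So there are 2520 such integers.

Final answer: 2520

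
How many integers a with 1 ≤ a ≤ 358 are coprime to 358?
178

The number of a ∈ {1, ..., 358} with gcd(a, 358) = 1 is by definition Euler's totient φ(358). φ is multiplicative, with φ(p^e) = p^e − p^(e−1). Factorise 358 = 2 · 179. Then
  φ(358) = (2 − 1) · (179 − 1) = 1 · 178 = 178.
So there are 178 such integers.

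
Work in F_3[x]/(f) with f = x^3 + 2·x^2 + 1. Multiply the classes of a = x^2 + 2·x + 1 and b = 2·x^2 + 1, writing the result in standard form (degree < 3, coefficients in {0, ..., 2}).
a · b ≡ 1 (mod f(x))

Multiply as integer polynomials: a · b = 2·x^4 + 4·x^3 + 3·x^2 + 2·x + 1. Reducing coefficients mod 3: a · b ≡ 2·x^4 + x^3 + 2·x + 1. Now divide by f(x) = x^3 + 2·x^2 + 1 in F_3[x], eliminating the leading term at each step:
  leading term 2·x^4: subtract (2·x)·f(x) = 2·x^4 + x^3 + 2·x, leaving 1 (coefficients mod 3)
The degree is now < 3, so this is the remainder. Hence a · b ≡ 1 in F_3[x]/(f).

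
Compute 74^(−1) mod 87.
74^(−1) ≡ 20 (mod 87)

Apply the extended Euclidean algorithm to (87, 74), tracking rows (r, s, t) with s·87 + t·74 = r. Each division r_prev = q·r_cur + r_new produces the new row as (previous row) − q·(current row):
  row A: (87, 1, 0)   [1·87 + 0·74 = 87]
  row B: (74, 0, 1)   [0·87 + 1·74 = 74]
  87 = 1·74 + 13   → row C = row A − 1·row B = (13, 1, −1)   [check: 1·87 − 1·74 = 13]
  74 = 5·13 + 9   → row D = row B − 5·row C = (9, −5, 6)   [check: −5·87 + 6·74 = 9]
  13 = 1·9 + 4   → row E = row C − 1·row D = (4, 6, −7)   [check: 6·87 − 7·74 = 4]
  9 = 2·4 + 1   → row F = row D − 2·row E = (1, −17, 20)   [check: −17·87 + 20·74 = 1]
  4 = 4·1 + 0   → remainder 0, stop. gcd = 1 (last nonzero row F).
The gcd is 1, so 74 is invertible mod 87. The last nonzero row gives −17·87 + 20·74 = 1, so t = 20. So 74^(−1) ≡ 20 (mod 87). Verify: 74 · 20 = 1480 ≡ 1 (mod 87). ✓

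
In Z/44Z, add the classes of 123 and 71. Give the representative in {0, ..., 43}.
Reduce the summands first: 123 ≡ 35, 71 ≡ 27 (mod 44), so 123 + 71 ≡ 35 + 27 (mod 44). 35 + 27 = 62; 62 = 1·44 + 18, so (123 + 71) mod 44 = 18.

Final answer: 18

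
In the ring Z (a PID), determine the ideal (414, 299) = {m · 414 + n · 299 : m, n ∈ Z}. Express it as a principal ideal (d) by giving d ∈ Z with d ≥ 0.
(414, 299) = (23); d = 23

In the PID Z, (a, b) is generated by gcd(a, b). Compute gcd(414, 299) with the extended Euclidean algorithm, tracking rows (r, s, t) with s·414 + t·299 = r:
  row A: (414, 1, 0)   [1·414 + 0·299 = 414]
  row B: (299, 0, 1)   [0·414 + 1·299 = 299]
  414 = 1·299 + 115   → row C = row A − 1·row B = (115, 1, −1)   [check: 1·414 − 1·299 = 115]
  299 = 2·115 + 69   → row D = row B − 2·row C = (69, −2, 3)   [check: −2·414 + 3·299 = 69]
  115 = 1·69 + 46   → row E = row C − 1·row D = (46, 3, −4)   [check: 3·414 − 4·299 = 46]
  69 = 1·46 + 23   → row F = row D − 1·row E = (23, −5, 7)   [check: −5·414 + 7·299 = 23]
  46 = 2·23 + 0   → remainder 0, stop. gcd = 23 (last nonzero row F).
So gcd(414, 299) = 23, with Bézout identity −5·414 + 7·299 = 23. Containment (⊇): the Bézout identity exhibits 23 as an element of (414, 299), giving (23) ⊆ (414, 299). Containment (⊆): since 23 | 414 and 23 | 299 (414 = 23·18, 299 = 23·13), every Z-linear combination of 414 and 299 is divisible by 23, so (414, 299) ⊆ (23). Therefore (414, 299) = (23), d = 23.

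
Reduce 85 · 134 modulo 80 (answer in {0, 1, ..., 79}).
Reduce the factors first: 85 ≡ 5, 134 ≡ 54 (mod 80), so 85 · 134 ≡ 5 · 54 (mod 80). 5 · 54 = 270. Dividing by 80: 270 = 3·80 + 30. So (85 · 134) mod 80 = 30.

Final answer: 30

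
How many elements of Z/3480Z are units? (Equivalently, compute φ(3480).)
Z/3480Z has φ(3480) = 896 units

An element a ∈ Z/3480Z is a unit iff gcd(a, 3480) = 1, so the number of units is φ(3480). φ is multiplicative, with φ(p^e) = p^e − p^(e−1). Factorise 3480 = 2^3 · 3 · 5 · 29. Then
  φ(3480) = (2^3 − 2^2) · (3 − 1) · (5 − 1) · (29 − 1) = 4 · 2 · 4 · 28 = 896.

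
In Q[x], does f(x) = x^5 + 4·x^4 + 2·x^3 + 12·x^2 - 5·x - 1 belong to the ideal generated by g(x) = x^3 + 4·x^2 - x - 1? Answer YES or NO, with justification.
NO

In Q[x] the ideal (g) consists of all multiples of g, so f ∈ (g) iff g | f, i.e. iff the remainder of f on division by g is 0. Divide f by g (g is monic, so eliminate the leading term of the running remainder at each step):
  leading term x^5: subtract (x^2)·g(x) = x^5 + 4·x^4 - x^3 - x^2, leaving 3·x^3 + 13·x^2 - 5·x - 1
  leading term 3·x^3: subtract (3)·g(x) = 3·x^3 + 12·x^2 - 3·x - 3, leaving x^2 - 2·x + 2
The remainder r(x) = x^2 - 2·x + 2 ≠ 0 (and deg r < deg g), so g ∤ f, i.e. f ∉ (g).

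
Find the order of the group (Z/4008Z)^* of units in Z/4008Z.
(Z/4008Z)^* consists of the classes a with gcd(a, 4008) = 1, so its order is φ(4008). φ is multiplicative, with φ(p^e) = p^e − p^(e−1). Factorise 4008 = 2^3 · 3 · 167. Then
  φ(4008) = (2^3 − 2^2) · (3 − 1) · (167 − 1) = 4 · 2 · 166 = 1328.
Thus |(Z/4008Z)^*| = 1328.

Final answer: |(Z/4008Z)^*| = 1328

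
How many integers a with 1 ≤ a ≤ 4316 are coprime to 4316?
The number of a ∈ {1, ..., 4316} with gcd(a, 4316) = 1 is by definition Euler's totient φ(4316). φ is multiplicative, with φ(p^e) = p^e − p^(e−1). Factorise 4316 = 2^2 · 13 · 83. Then
  φ(4316) = (2^2 − 2^1) · (13 − 1) · (83 − 1) = 2 · 12 · 82 = 1968.
So there are 1968 such integers.

Final answer: 1968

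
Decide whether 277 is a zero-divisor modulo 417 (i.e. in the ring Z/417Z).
NO

gcd(277, 417) = 1, so 277 is a unit in Z/417Z (it has a multiplicative inverse). A unit cannot be a zero-divisor: if 277·b ≡ 0 then multiplying both sides by 277^(−1) gives b ≡ 0. So 277 is not a zero-divisor.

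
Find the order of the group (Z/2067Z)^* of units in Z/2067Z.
|(Z/2067Z)^*| = 1248

(Z/2067Z)^* consists of the classes a with gcd(a, 2067) = 1, so its order is φ(2067). φ is multiplicative, with φ(p^e) = p^e − p^(e−1). Factorise 2067 = 3 · 13 · 53. Then
  φ(2067) = (3 − 1) · (13 − 1) · (53 − 1) = 2 · 12 · 52 = 1248.
Thus |(Z/2067Z)^*| = 1248.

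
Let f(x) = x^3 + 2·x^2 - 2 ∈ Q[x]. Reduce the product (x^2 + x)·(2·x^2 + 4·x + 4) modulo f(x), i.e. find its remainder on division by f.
a · b ≡ 4·x^2 + 8·x + 4 (mod f(x))

First multiply in Q[x] without reducing: a · b = 2·x^4 + 6·x^3 + 8·x^2 + 4·x. Now divide by f(x) = x^3 + 2·x^2 - 2, eliminating the leading term at each step:
  leading term 2·x^4: subtract (2·x)·f(x) = 2·x^4 + 4·x^3 - 4·x, leaving 2·x^3 + 8·x^2 + 8·x
  leading term 2·x^3: subtract (2)·f(x) = 2·x^3 + 4·x^2 - 4, leaving 4·x^2 + 8·x + 4
The degree is now < 3, so this is the remainder. Hence a · b ≡ 4·x^2 + 8·x + 4 in Q[x]/(f).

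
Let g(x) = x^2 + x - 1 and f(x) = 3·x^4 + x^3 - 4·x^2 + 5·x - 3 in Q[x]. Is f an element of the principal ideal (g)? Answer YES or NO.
NO

In Q[x] the ideal (g) consists of all multiples of g, so f ∈ (g) iff g | f, i.e. iff the remainder of f on division by g is 0. Divide f by g (g is monic, so eliminate the leading term of the running remainder at each step):
  leading term 3·x^4: subtract (3·x^2)·g(x) = 3·x^4 + 3·x^3 - 3·x^2, leaving -2·x^3 - x^2 + 5·x - 3
  leading term -2·x^3: subtract (-2·x)·g(x) = -2·x^3 - 2·x^2 + 2·x, leaving x^2 + 3·x - 3
  leading term x^2: subtract (1)·g(x) = x^2 + x - 1, leaving 2·x - 2
The remainder r(x) = 2·x - 2 ≠ 0 (and deg r < deg g), so g ∤ f, i.e. f ∉ (g).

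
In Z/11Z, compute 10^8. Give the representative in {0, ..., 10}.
Use repeated squaring. Binary(8) = 1000. Walk through the bits of the exponent 8 left-to-right: at each bit after the leading one, square the running value, then multiply by 10 if the bit is 1 (always reducing mod 11):
  bit 1 = 1 (leading): start with 10.
  bit 2 = 0: square 10^2 = 100 ≡ 1 (mod 11).
  bit 3 = 0: square 1^2 = 1 (mod 11).
  bit 4 = 0: square 1^2 = 1 (mod 11).
Final value: 10^8 ≡ 1 (mod 11).

Final answer: 1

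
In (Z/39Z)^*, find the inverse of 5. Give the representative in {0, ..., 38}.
5^(−1) ≡ 8 (mod 39)

Apply the extended Euclidean algorithm to (39, 5), tracking rows (r, s, t) with s·39 + t·5 = r. Each division r_prev = q·r_cur + r_new produces the new row as (previous row) − q·(current row):
  row A: (39, 1, 0)   [1·39 + 0·5 = 39]
  row B: (5, 0, 1)   [0·39 + 1·5 = 5]
  39 = 7·5 + 4   → row C = row A − 7·row B = (4, 1, −7)   [check: 1·39 − 7·5 = 4]
  5 = 1·4 + 1   → row D = row B − 1·row C = (1, −1, 8)   [check: −1·39 + 8·5 = 1]
  4 = 4·1 + 0   → remainder 0, stop. gcd = 1 (last nonzero row D).
The gcd is 1, so 5 is invertible mod 39. The last nonzero row gives −1·39 + 8·5 = 1, so t = 8. So 5^(−1) ≡ 8 (mod 39). Verify: 5 · 8 = 40 ≡ 1 (mod 39). ✓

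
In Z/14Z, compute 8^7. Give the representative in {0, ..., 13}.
8

Use repeated squaring. Binary(7) = 111. Walk through the bits of the exponent 7 left-to-right: at each bit after the leading one, square the running value, then multiply by 8 if the bit is 1 (always reducing mod 14):
  bit 1 = 1 (leading): start with 8.
  bit 2 = 1: square 8^2 = 64 ≡ 8; bit is 1, so multiply 8·8 = 64 ≡ 8 (mod 14).
  bit 3 = 1: square 8^2 = 64 ≡ 8; bit is 1, so multiply 8·8 = 64 ≡ 8 (mod 14).
Final value: 8^7 ≡ 8 (mod 14).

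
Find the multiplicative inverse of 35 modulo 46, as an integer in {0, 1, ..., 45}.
Apply the extended Euclidean algorithm to (46, 35), tracking rows (r, s, t) with s·46 + t·35 = r. Each division r_prev = q·r_cur + r_new produces the new row as (previous row) − q·(current row):
  row A: (46, 1, 0)   [1·46 + 0·35 = 46]
  row B: (35, 0, 1)   [0·46 + 1·35 = 35]
  46 = 1·35 + 11   → row C = row A − 1·row B = (11, 1, −1)   [check: 1·46 − 1·35 = 11]
  35 = 3·11 + 2   → row D = row B − 3·row C = (2, −3, 4)   [check: −3·46 + 4·35 = 2]
  11 = 5·2 + 1   → row E = row C − 5·row D = (1, 16, −21)   [check: 16·46 − 21·35 = 1]
  2 = 2·1 + 0   → remainder 0, stop. gcd = 1 (last nonzero row E).
The gcd is 1, so 35 is invertible mod 46. The last nonzero row gives 16·46 − 21·35 = 1, so t = −21. So 35^(−1) ≡ −21 ≡ 25 (mod 46). Verify: 35 · 25 = 875 ≡ 1 (mod 46). ✓

Final answer: 35^(−1) ≡ 25 (mod 46)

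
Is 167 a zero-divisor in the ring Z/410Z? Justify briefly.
NO

gcd(167, 410) = 1, so 167 is a unit in Z/410Z (it has a multiplicative inverse). A unit cannot be a zero-divisor: if 167·b ≡ 0 then multiplying both sides by 167^(−1) gives b ≡ 0. So 167 is not a zero-divisor.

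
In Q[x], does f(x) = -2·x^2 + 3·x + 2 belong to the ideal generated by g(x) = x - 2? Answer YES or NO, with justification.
In Q[x] the ideal (g) consists of all multiples of g, so f ∈ (g) iff g | f, i.e. iff the remainder of f on division by g is 0. Divide f by g (g is monic, so eliminate the leading term of the running remainder at each step):
  leading term -2·x^2: subtract (-2·x)·g(x) = -2·x^2 + 4·x, leaving 2 - x
  leading term -x: subtract (-1)·g(x) = 2 - x, leaving 0
The remainder is 0, so f(x) = g(x) · h(x) with h(x) = -2·x - 1. Hence g | f, i.e. f ∈ (g).

Final answer: YES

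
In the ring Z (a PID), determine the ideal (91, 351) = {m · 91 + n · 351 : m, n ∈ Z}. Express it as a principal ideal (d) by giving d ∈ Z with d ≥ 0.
In the PID Z, (a, b) is generated by gcd(a, b). Compute gcd(351, 91) with the extended Euclidean algorithm, tracking rows (r, s, t) with s·351 + t·91 = r:
  row A: (351, 1, 0)   [1·351 + 0·91 = 351]
  row B: (91, 0, 1)   [0·351 + 1·91 = 91]
  351 = 3·91 + 78   → row C = row A − 3·row B = (78, 1, −3)   [check: 1·351 − 3·91 = 78]
  91 = 1·78 + 13   → row D = row B − 1·row C = (13, −1, 4)   [check: −1·351 + 4·91 = 13]
  78 = 6·13 + 0   → remainder 0, stop. gcd = 13 (last nonzero row D).
So gcd(91, 351) = 13, with Bézout identity −1·351 + 4·91 = 13. Containment (⊇): the Bézout identity exhibits 13 as an element of (91, 351), giving (13) ⊆ (91, 351). Containment (⊆): since 13 | 91 and 13 | 351 (91 = 13·7, 351 = 13·27), every Z-linear combination of 91 and 351 is divisible by 13, so (91, 351) ⊆ (13). Therefore (91, 351) = (13), d = 13.

Final answer: (91, 351) = (13); d = 13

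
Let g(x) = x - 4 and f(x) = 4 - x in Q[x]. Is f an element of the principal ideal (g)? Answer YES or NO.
In Q[x] the ideal (g) consists of all multiples of g, so f ∈ (g) iff g | f, i.e. iff the remainder of f on division by g is 0. Divide f by g (g is monic, so eliminate the leading term of the running remainder at each step):
  leading term -x: subtract (-1)·g(x) = 4 - x, leaving 0
The remainder is 0, so f(x) = g(x) · h(x) with h(x) = -1. Hence g | f, i.e. f ∈ (g).

Final answer: YES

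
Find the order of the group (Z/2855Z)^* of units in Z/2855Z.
(Z/2855Z)^* consists of the classes a with gcd(a, 2855) = 1, so its order is φ(2855). φ is multiplicative, with φ(p^e) = p^e − p^(e−1). Factorise 2855 = 5 · 571. Then
  φ(2855) = (5 − 1) · (571 − 1) = 4 · 570 = 2280.
Thus |(Z/2855Z)^*| = 2280.

Final answer: |(Z/2855Z)^*| = 2280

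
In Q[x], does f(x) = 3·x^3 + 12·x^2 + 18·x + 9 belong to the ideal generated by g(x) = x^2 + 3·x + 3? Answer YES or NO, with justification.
YES

In Q[x] the ideal (g) consists of all multiples of g, so f ∈ (g) iff g | f, i.e. iff the remainder of f on division by g is 0. Divide f by g (g is monic, so eliminate the leading term of the running remainder at each step):
  leading term 3·x^3: subtract (3·x)·g(x) = 3·x^3 + 9·x^2 + 9·x, leaving 3·x^2 + 9·x + 9
  leading term 3·x^2: subtract (3)·g(x) = 3·x^2 + 9·x + 9, leaving 0
The remainder is 0, so f(x) = g(x) · h(x) with h(x) = 3·x + 3. Hence g | f, i.e. f ∈ (g).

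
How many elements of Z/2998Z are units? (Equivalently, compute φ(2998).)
Z/2998Z has φ(2998) = 1498 units

An element a ∈ Z/2998Z is a unit iff gcd(a, 2998) = 1, so the number of units is φ(2998). φ is multiplicative, with φ(p^e) = p^e − p^(e−1). Factorise 2998 = 2 · 1499. Then
  φ(2998) = (2 − 1) · (1499 − 1) = 1 · 1498 = 1498.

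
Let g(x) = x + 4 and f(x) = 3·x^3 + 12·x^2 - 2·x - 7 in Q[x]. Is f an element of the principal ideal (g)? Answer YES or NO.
NO

In Q[x] the ideal (g) consists of all multiples of g, so f ∈ (g) iff g | f, i.e. iff the remainder of f on division by g is 0. Divide f by g (g is monic, so eliminate the leading term of the running remainder at each step):
  leading term 3·x^3: subtract (3·x^2)·g(x) = 3·x^3 + 12·x^2, leaving -2·x - 7
  leading term -2·x: subtract (-2)·g(x) = -2·x - 8, leaving 1
The remainder r(x) = 1 ≠ 0 (and deg r < deg g), so g ∤ f, i.e. f ∉ (g).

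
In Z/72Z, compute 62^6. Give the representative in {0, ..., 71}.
64

Use repeated squaring. Binary(6) = 110. Walk through the bits of the exponent 6 left-to-right: at each bit after the leading one, square the running value, then multiply by 62 if the bit is 1 (always reducing mod 72):
  bit 1 = 1 (leading): start with 62.
  bit 2 = 1: square 62^2 = 3844 ≡ 28; bit is 1, so multiply 28·62 = 1736 ≡ 8 (mod 72).
  bit 3 = 0: square 8^2 = 64 (mod 72).
Final value: 62^6 ≡ 64 (mod 72).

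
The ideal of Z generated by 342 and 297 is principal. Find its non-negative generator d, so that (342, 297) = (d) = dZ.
In the PID Z, (a, b) is generated by gcd(a, b). Compute gcd(342, 297) with the extended Euclidean algorithm, tracking rows (r, s, t) with s·342 + t·297 = r:
  row A: (342, 1, 0)   [1·342 + 0·297 = 342]
  row B: (297, 0, 1)   [0·342 + 1·297 = 297]
  342 = 1·297 + 45   → row C = row A − 1·row B = (45, 1, −1)   [check: 1·342 − 1·297 = 45]
  297 = 6·45 + 27   → row D = row B − 6·row C = (27, −6, 7)   [check: −6·342 + 7·297 = 27]
  45 = 1·27 + 18   → row E = row C − 1·row D = (18, 7, −8)   [check: 7·342 − 8·297 = 18]
  27 = 1·18 + 9   → row F = row D − 1·row E = (9, −13, 15)   [check: −13·342 + 15·297 = 9]
  18 = 2·9 + 0   → remainder 0, stop. gcd = 9 (last nonzero row F).
So gcd(342, 297) = 9, with Bézout identity −13·342 + 15·297 = 9. Containment (⊇): the Bézout identity exhibits 9 as an element of (342, 297), giving (9) ⊆ (342, 297). Containment (⊆): since 9 | 342 and 9 | 297 (342 = 9·38, 297 = 9·33), every Z-linear combination of 342 and 297 is divisible by 9, so (342, 297) ⊆ (9). Therefore (342, 297) = (9), d = 9.

Final answer: (342, 297) = (9); d = 9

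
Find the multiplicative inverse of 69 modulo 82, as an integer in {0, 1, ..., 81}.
Apply the extended Euclidean algorithm to (82, 69), tracking rows (r, s, t) with s·82 + t·69 = r. Each division r_prev = q·r_cur + r_new produces the new row as (previous row) − q·(current row):
  row A: (82, 1, 0)   [1·82 + 0·69 = 82]
  row B: (69, 0, 1)   [0·82 + 1·69 = 69]
  82 = 1·69 + 13   → row C = row A − 1·row B = (13, 1, −1)   [check: 1·82 − 1·69 = 13]
  69 = 5·13 + 4   → row D = row B − 5·row C = (4, −5, 6)   [check: −5·82 + 6·69 = 4]
  13 = 3·4 + 1   → row E = row C − 3·row D = (1, 16, −19)   [check: 16·82 − 19·69 = 1]
  4 = 4·1 + 0   → remainder 0, stop. gcd = 1 (last nonzero row E).
The gcd is 1, so 69 is invertible mod 82. The last nonzero row gives 16·82 − 19·69 = 1, so t = −19. So 69^(−1) ≡ −19 ≡ 63 (mod 82). Verify: 69 · 63 = 4347 ≡ 1 (mod 82). ✓

Final answer: 69^(−1) ≡ 63 (mod 82)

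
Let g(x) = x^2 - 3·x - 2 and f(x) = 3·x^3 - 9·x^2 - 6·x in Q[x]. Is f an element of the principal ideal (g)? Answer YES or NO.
YES

In Q[x] the ideal (g) consists of all multiples of g, so f ∈ (g) iff g | f, i.e. iff the remainder of f on division by g is 0. Divide f by g (g is monic, so eliminate the leading term of the running remainder at each step):
  leading term 3·x^3: subtract (3·x)·g(x) = 3·x^3 - 9·x^2 - 6·x, leaving 0
The remainder is 0, so f(x) = g(x) · h(x) with h(x) = 3·x. Hence g | f, i.e. f ∈ (g).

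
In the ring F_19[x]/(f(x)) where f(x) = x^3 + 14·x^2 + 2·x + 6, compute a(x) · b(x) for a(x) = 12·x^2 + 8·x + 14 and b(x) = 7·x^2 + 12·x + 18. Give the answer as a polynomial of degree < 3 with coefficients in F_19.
Multiply as integer polynomials: a · b = 84·x^4 + 200·x^3 + 410·x^2 + 312·x + 252. Reducing coefficients mod 19: a · b ≡ 8·x^4 + 10·x^3 + 11·x^2 + 8·x + 5. Now divide by f(x) = x^3 + 14·x^2 + 2·x + 6 in F_19[x], eliminating the leading term at each step:
  leading term 8·x^4: subtract (8·x)·f(x) = 8·x^4 + 17·x^3 + 16·x^2 + 10·x, leaving 12·x^3 + 14·x^2 + 17·x + 5 (coefficients mod 19)
  leading term 12·x^3: subtract (12)·f(x) = 12·x^3 + 16·x^2 + 5·x + 15, leaving 17·x^2 + 12·x + 9 (coefficients mod 19)
The degree is now < 3, so this is the remainder. Hence a · b ≡ 17·x^2 + 12·x + 9 in F_19[x]/(f).

Final answer: a · b ≡ 17·x^2 + 12·x + 9 (mod f(x))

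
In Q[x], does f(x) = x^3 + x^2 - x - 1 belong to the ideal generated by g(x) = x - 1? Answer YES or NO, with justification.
In Q[x] the ideal (g) consists of all multiples of g, so f ∈ (g) iff g | f, i.e. iff the remainder of f on division by g is 0. Divide f by g (g is monic, so eliminate the leading term of the running remainder at each step):
  leading term x^3: subtract (x^2)·g(x) = x^3 - x^2, leaving 2·x^2 - x - 1
  leading term 2·x^2: subtract (2·x)·g(x) = 2·x^2 - 2·x, leaving x - 1
  leading term x: subtract (1)·g(x) = x - 1, leaving 0
The remainder is 0, so f(x) = g(x) · h(x) with h(x) = x^2 + 2·x + 1. Hence g | f, i.e. f ∈ (g).

Final answer: YES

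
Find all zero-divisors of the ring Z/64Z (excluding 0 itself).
An element a ∈ Z/64Z (with a ≠ 0) is a zero-divisor iff gcd(a, 64) > 1 (because a is a unit precisely when gcd(a, n) = 1, and in Z/nZ every nonzero, non-unit element is a zero-divisor). Scan a = 1, ..., 63 and keep those with gcd(a, 64) > 1:
  gcd(2, 64) = 2, gcd(4, 64) = 4, gcd(6, 64) = 2, gcd(8, 64) = 8, gcd(10, 64) = 2, gcd(12, 64) = 4, gcd(14, 64) = 2, gcd(16, 64) = 16, gcd(18, 64) = 2, gcd(20, 64) = 4, gcd(22, 64) = 2, gcd(24, 64) = 8, gcd(26, 64) = 2, gcd(28, 64) = 4, gcd(30, 64) = 2, gcd(32, 64) = 32, gcd(34, 64) = 2, gcd(36, 64) = 4, gcd(38, 64) = 2, gcd(40, 64) = 8, gcd(42, 64) = 2, gcd(44, 64) = 4, gcd(46, 64) = 2, gcd(48, 64) = 16, gcd(50, 64) = 2, gcd(52, 64) = 4, gcd(54, 64) = 2, gcd(56, 64) = 8, gcd(58, 64) = 2, gcd(60, 64) = 4, gcd(62, 64) = 2.
All other a ∈ {1, ..., 63} have gcd(a, 64) = 1 and are units. So the nonzero zero-divisors are exactly the 31 values of a appearing in this scan.

Final answer: nonzero zero-divisors of Z/64Z = {2, 4, 6, 8, 10, 12, 14, 16, 18, 20, 22, 24, 26, 28, 30, 32, 34, 36, 38, 40, 42, 44, 46, 48, 50, 52, 54, 56, 58, 60, 62}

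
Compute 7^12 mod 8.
1

Use repeated squaring. Binary(12) = 1100. Walk through the bits of the exponent 12 left-to-right: at each bit after the leading one, square the running value, then multiply by 7 if the bit is 1 (always reducing mod 8):
  bit 1 = 1 (leading): start with 7.
  bit 2 = 1: square 7^2 = 49 ≡ 1; bit is 1, so multiply 1·7 = 7 (mod 8).
  bit 3 = 0: square 7^2 = 49 ≡ 1 (mod 8).
  bit 4 = 0: square 1^2 = 1 (mod 8).
Final value: 7^12 ≡ 1 (mod 8).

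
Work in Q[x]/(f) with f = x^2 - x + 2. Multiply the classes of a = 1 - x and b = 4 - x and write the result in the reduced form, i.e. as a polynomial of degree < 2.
First multiply in Q[x] without reducing: a · b = x^2 - 5·x + 4. Now divide by f(x) = x^2 - x + 2, eliminating the leading term at each step:
  leading term x^2: subtract (1)·f(x) = x^2 - x + 2, leaving 2 - 4·x
The degree is now < 2, so this is the remainder. Hence a · b ≡ 2 - 4·x in Q[x]/(f).

Final answer: a · b ≡ 2 - 4·x (mod f(x))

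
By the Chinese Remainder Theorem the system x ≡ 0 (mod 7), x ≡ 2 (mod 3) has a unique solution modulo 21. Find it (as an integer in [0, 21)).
The moduli 7, 3 are pairwise coprime, so by the CRT there is a unique solution mod 7·3 = 21.
Solve by successive substitution. Start with x ≡ 0 (mod 7).
  Combine with x ≡ 2 (mod 3): write x = 7·t and require 7·t ≡ 2 (mod 3). Since 7^(−1) ≡ 1 (mod 3) (7 ≡ 1 (mod 3)), t ≡ 1·2 ≡ 2 (mod 3). So x ≡ 7·2 = 14 (mod 21).
Unique solution in [0, 21): x = 14.

Final answer: x ≡ 14 (mod 21); the representative in [0, 21) is 14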